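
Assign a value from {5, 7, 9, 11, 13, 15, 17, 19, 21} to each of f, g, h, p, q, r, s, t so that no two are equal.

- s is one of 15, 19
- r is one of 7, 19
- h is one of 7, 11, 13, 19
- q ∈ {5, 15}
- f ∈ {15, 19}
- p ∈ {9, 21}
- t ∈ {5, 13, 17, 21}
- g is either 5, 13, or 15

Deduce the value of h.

f and s share exactly the 2 values {15, 19}; by pigeonhole those values go to them, so strike 15, 19 from g, h, q, r.
q has just one choice, so q = 5. Eliminate 5 elsewhere: g, t.
r must be 7 (only option left). So h can't be 7.
That leaves g = 13. Eliminate 13 elsewhere: h, t.
So h = 11.

11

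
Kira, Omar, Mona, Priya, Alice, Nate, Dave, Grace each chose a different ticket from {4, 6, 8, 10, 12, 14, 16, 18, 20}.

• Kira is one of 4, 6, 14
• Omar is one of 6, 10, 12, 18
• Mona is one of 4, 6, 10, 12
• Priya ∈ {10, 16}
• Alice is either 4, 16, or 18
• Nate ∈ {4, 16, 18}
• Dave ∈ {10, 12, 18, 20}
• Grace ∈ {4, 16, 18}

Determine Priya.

10

The 8 variables together cover exactly {4, 6, 10, 12, 14, 16, 18, 20} — 8 values for 8 variables — and 14 appears only in Kira's list, so Kira = 14.
Among the 7 still-open variables, 20 fits only Dave (and all 7 values in {4, 6, 10, 12, 16, 18, 20} must be used), so Dave = 20.
The 3 variables Alice, Nate, Grace are confined to {4, 16, 18}, which locks those values in; drop them from Omar, Mona, Priya.
So Priya = 10.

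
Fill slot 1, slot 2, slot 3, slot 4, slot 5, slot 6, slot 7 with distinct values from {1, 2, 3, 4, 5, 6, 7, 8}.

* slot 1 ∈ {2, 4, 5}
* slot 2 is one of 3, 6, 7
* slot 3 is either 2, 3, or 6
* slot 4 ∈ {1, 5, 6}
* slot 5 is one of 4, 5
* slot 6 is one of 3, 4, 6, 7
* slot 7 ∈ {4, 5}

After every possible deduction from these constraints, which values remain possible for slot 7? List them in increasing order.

The 7 variables together cover exactly {1, 2, 3, 4, 5, 6, 7} — 7 values for 7 variables — and 1 appears only in slot 4's list, so slot 4 = 1.
The 2 variables slot 5 and slot 7 are confined to {4, 5}, which locks those values in; drop them from slot 1, slot 6.
slot 1's domain is down to {2}, so slot 1 = 2. Remove 2 from slot 3.
No further eliminations apply; slot 7 can still be any of 4, 5.

4, 5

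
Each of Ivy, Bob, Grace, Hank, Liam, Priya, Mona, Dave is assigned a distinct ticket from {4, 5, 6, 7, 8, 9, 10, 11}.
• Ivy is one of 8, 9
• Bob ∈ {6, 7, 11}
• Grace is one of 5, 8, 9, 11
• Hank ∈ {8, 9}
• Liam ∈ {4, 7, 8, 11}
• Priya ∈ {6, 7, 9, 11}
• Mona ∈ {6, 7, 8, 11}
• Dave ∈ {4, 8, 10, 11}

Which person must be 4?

The 8 variables draw from only 8 values {4, 5, 6, 7, 8, 9, 10, 11}, so each is used; only Grace can be 5, hence Grace = 5.
The 7 still-open variables draw from only 7 values {4, 6, 7, 8, 9, 10, 11}, so each is used; only Dave can be 10, hence Dave = 10.
The 6 still-open variables together cover exactly {4, 6, 7, 8, 9, 11} — 6 values for 6 variables — and 4 appears only in Liam's list, so Liam = 4.

Liam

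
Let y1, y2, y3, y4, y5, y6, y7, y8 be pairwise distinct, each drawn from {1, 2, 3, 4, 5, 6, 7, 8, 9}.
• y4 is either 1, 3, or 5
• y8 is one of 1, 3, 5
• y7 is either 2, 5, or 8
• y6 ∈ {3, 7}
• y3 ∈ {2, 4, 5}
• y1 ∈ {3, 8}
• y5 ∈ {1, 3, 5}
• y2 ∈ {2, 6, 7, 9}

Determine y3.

4

The 3 variables y4, y5, y8 are confined to {1, 3, 5}, which locks those values in; drop them from y1, y3, y6, y7.
y1 must be 8 (only option left). Strike 8 from y7.
y6's domain is down to {7}, so y6 = 7. Strike 7 from y2.
y7 has just one choice, so y7 = 2. Eliminate 2 elsewhere: y2, y3.
So y3 = 4.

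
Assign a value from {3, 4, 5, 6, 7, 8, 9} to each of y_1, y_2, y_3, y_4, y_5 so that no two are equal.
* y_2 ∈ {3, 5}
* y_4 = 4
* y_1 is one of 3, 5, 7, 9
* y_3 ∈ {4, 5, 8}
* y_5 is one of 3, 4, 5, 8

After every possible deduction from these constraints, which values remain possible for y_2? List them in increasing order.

y_4's domain is down to {4}, so y_4 = 4. Remove 4 from y_3, y_5.
y_2, y_3, y_5 share exactly the 3 values {3, 5, 8}; by pigeonhole those values go to them, so strike 3, 5, 8 from y_1.
No further eliminations apply; y_2 can still be any of 3, 5.

3, 5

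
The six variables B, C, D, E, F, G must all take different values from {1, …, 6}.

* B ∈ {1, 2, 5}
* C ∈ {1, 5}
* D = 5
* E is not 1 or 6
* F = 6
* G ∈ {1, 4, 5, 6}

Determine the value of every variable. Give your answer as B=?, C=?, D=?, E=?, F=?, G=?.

B=2, C=1, D=5, E=3, F=6, G=4

D must be 5 (only option left). Strike 5 from B, C, E, G.
F must be 6 (only option left). Strike 6 from G.
C's domain is down to {1}, so C = 1. So B, G can't be 1.
That leaves G = 4. Eliminate 4 elsewhere: E.
B must be 2 (only option left). Remove 2 from E.
E must be 3 (only option left).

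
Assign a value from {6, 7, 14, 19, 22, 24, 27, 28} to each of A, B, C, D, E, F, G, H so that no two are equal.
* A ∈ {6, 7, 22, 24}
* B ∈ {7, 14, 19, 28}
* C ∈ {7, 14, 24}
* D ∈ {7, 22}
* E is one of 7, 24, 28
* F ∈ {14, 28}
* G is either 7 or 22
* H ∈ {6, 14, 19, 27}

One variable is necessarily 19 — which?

B

Among the 8 variables, 27 fits only H (and all 8 values in {6, 7, 14, 19, 22, 24, 27, 28} must be used), so H = 27.
The 7 still-open variables together cover exactly {6, 7, 14, 19, 22, 24, 28} — 7 values for 7 variables — and 6 appears only in A's list, so A = 6.
The 6 still-open variables draw from only 6 values {7, 14, 19, 22, 24, 28}, so each is used; only B can be 19, hence B = 19.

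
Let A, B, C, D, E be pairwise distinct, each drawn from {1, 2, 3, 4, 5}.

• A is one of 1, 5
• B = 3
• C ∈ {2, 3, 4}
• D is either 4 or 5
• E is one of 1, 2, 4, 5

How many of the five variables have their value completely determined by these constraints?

B has just one choice, so B = 3. Remove 3 from C.
Determined: B=3. The other variables each still have more than one consistent value. That makes 1.

1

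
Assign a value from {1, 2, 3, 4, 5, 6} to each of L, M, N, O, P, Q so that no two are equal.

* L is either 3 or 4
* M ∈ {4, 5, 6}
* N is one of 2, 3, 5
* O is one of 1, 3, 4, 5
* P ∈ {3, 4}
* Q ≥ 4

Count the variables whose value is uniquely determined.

Among the 6 variables, 1 fits only O (and all 6 values in {1, 2, 3, 4, 5, 6} must be used), so O = 1.
The 5 still-open variables draw from only 5 values {2, 3, 4, 5, 6}, so each is used; only N can be 2, hence N = 2.
L and P between them cover only {3, 4} — a naked pair. Remove those values from M, Q.
Determined: N=2, O=1. The other variables each still have more than one consistent value. That makes 2.

2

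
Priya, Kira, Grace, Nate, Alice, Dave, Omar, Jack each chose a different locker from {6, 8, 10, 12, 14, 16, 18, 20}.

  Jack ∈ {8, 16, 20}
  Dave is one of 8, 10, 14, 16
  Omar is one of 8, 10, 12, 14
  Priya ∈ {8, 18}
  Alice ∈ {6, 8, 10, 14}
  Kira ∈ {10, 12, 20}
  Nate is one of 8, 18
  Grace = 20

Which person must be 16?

Grace's domain is down to {20}, so Grace = 20. So Kira, Jack can't be 20.
The 7 still-open variables draw from only 7 values {6, 8, 10, 12, 14, 16, 18}, so each is used; only Alice can be 6, hence Alice = 6.
Priya and Nate share exactly the 2 values {8, 18}; by pigeonhole those values go to them, so strike 8, 18 from Dave, Omar, Jack.
So 16 goes to Jack.

Jack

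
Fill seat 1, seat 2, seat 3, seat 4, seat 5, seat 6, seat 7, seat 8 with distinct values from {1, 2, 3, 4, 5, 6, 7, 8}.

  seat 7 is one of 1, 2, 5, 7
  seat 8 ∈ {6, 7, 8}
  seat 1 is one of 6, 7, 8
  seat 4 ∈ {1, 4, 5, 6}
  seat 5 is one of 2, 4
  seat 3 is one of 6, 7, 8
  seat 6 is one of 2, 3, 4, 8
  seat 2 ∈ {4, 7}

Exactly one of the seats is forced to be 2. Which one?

Among the 8 variables, 3 fits only seat 6 (and all 8 values in {1, 2, 3, 4, 5, 6, 7, 8} must be used), so seat 6 = 3.
seat 1, seat 3, seat 8 between them cover only {6, 7, 8} — a naked triple. Remove those values from seat 2, seat 4, seat 7.
seat 2 must be 4 (only option left). Eliminate 4 elsewhere: seat 4, seat 5.
So 2 goes to seat 5.

seat 5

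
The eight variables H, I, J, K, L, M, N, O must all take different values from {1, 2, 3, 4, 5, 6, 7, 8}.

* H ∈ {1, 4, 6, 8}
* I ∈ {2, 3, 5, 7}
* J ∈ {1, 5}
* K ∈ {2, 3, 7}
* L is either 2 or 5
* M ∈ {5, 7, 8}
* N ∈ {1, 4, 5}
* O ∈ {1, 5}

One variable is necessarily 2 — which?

Among the 8 variables, 6 fits only H (and all 8 values in {1, 2, 3, 4, 5, 6, 7, 8} must be used), so H = 6.
Among the 7 still-open variables, 4 fits only N (and all 7 values in {1, 2, 3, 4, 5, 7, 8} must be used), so N = 4.
Among the 6 still-open variables, 8 fits only M (and all 6 values in {1, 2, 3, 5, 7, 8} must be used), so M = 8.
J and O between them cover only {1, 5} — a naked pair. Remove those values from I, L.
So 2 goes to L.

L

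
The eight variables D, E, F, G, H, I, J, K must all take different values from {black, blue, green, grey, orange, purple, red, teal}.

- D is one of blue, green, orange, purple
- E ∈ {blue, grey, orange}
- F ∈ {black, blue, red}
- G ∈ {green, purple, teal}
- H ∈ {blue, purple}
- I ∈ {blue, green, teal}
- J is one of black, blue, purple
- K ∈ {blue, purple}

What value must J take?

black

The 8 variables draw from only 8 values {black, blue, green, grey, orange, purple, red, teal}, so each is used; only E can be grey, hence E = grey.
The 7 still-open variables together cover exactly {black, blue, green, orange, purple, red, teal} — 7 values for 7 variables — and orange appears only in D's list, so D = orange.
The 6 still-open variables draw from only 6 values {black, blue, green, purple, red, teal}, so each is used; only F can be red, hence F = red.
Among the 5 still-open variables, black fits only J (and all 5 values in {black, blue, green, purple, teal} must be used), so J = black.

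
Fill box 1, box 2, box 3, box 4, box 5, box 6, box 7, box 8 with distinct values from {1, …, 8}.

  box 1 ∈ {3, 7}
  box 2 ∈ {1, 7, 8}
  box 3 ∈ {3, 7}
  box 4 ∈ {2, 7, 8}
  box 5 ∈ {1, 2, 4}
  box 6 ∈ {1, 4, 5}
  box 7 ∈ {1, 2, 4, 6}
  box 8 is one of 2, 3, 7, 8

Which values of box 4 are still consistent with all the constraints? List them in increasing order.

2, 8

The 8 variables draw from only 8 values {1, 2, 3, 4, 5, 6, 7, 8}, so each is used; only box 6 can be 5, hence box 6 = 5.
The 7 still-open variables draw from only 7 values {1, 2, 3, 4, 6, 7, 8}, so each is used; only box 7 can be 6, hence box 7 = 6.
The 6 still-open variables together cover exactly {1, 2, 3, 4, 7, 8} — 6 values for 6 variables — and 4 appears only in box 5's list, so box 5 = 4.
The 5 still-open variables draw from only 5 values {1, 2, 3, 7, 8}, so each is used; only box 2 can be 1, hence box 2 = 1.
box 1 and box 3 between them cover only {3, 7} — a naked pair. Remove those values from box 4, box 8.
No further eliminations apply; box 4 can still be any of 2, 8.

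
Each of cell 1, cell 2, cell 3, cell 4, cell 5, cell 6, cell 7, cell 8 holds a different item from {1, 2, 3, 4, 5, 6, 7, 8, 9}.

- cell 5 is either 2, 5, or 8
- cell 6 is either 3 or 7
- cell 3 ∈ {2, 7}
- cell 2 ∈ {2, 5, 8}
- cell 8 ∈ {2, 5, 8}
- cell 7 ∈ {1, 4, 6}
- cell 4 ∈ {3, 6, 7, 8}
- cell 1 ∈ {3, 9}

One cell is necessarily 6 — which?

The 3 variables cell 2, cell 5, cell 8 are confined to {2, 5, 8}, which locks those values in; drop them from cell 3, cell 4.
cell 3 has just one choice, so cell 3 = 7. Eliminate 7 elsewhere: cell 4, cell 6.
That leaves cell 6 = 3. So cell 1, cell 4 can't be 3.

cell 4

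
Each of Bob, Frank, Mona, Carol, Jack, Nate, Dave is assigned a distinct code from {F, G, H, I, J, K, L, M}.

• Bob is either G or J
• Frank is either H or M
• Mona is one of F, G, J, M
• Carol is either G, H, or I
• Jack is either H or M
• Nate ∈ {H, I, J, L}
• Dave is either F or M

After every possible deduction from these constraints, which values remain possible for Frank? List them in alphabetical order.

The 7 variables together cover exactly {F, G, H, I, J, L, M} — 7 values for 7 variables — and L appears only in Nate's list, so Nate = L.
The 6 still-open variables together cover exactly {F, G, H, I, J, M} — 6 values for 6 variables — and I appears only in Carol's list, so Carol = I.
The 2 variables Frank and Jack are confined to {H, M}, which locks those values in; drop them from Mona, Dave.
Dave's domain is down to {F}, so Dave = F. So Mona can't be F.
No further eliminations apply; Frank can still be any of H, M.

H, M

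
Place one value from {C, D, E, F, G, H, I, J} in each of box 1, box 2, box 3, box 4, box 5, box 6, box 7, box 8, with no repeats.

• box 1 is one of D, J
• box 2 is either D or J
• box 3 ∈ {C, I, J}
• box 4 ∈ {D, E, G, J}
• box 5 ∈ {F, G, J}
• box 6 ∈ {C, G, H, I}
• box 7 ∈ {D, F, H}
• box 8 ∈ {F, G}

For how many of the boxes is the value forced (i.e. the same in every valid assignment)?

The 8 variables draw from only 8 values {C, D, E, F, G, H, I, J}, so each is used; only box 4 can be E, hence box 4 = E.
box 1 and box 2 between them cover only {D, J} — a naked pair. Remove those values from box 3, box 5, box 7.
The 2 variables box 5 and box 8 are confined to {F, G}, which locks those values in; drop them from box 6, box 7.
That leaves box 7 = H. So box 6 can't be H.
Determined: box 4=E, box 7=H. The other boxes each still have more than one consistent value. That makes 2.

2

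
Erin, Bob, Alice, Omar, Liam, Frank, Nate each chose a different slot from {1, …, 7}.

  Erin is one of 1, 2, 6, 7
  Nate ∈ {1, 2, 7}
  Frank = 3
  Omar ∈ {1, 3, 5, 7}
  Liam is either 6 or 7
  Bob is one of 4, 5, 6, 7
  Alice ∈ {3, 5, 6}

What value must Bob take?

4

Frank's domain is down to {3}, so Frank = 3. Eliminate 3 elsewhere: Alice, Omar.
The 6 still-open variables draw from only 6 values {1, 2, 4, 5, 6, 7}, so each is used; only Bob can be 4, hence Bob = 4.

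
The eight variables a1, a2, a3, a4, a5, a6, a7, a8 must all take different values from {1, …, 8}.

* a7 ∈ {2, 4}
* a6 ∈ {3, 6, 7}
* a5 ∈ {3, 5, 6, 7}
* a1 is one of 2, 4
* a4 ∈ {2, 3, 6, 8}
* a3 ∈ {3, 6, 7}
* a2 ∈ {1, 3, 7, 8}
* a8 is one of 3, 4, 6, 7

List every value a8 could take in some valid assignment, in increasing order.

The 8 variables together cover exactly {1, 2, 3, 4, 5, 6, 7, 8} — 8 values for 8 variables — and 1 appears only in a2's list, so a2 = 1.
The 7 still-open variables draw from only 7 values {2, 3, 4, 5, 6, 7, 8}, so each is used; only a5 can be 5, hence a5 = 5.
The 6 still-open variables draw from only 6 values {2, 3, 4, 6, 7, 8}, so each is used; only a4 can be 8, hence a4 = 8.
a1 and a7 share exactly the 2 values {2, 4}; by pigeonhole those values go to them, so strike 2, 4 from a8.
No further eliminations apply; a8 can still be any of 3, 6, 7.

3, 6, 7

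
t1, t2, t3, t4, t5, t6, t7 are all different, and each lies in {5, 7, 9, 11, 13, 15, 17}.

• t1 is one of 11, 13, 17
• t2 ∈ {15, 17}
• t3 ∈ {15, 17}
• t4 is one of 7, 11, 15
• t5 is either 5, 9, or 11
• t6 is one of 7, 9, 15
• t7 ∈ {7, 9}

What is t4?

The 7 variables together cover exactly {5, 7, 9, 11, 13, 15, 17} — 7 values for 7 variables — and 5 appears only in t5's list, so t5 = 5.
Among the 6 still-open variables, 13 fits only t1 (and all 6 values in {7, 9, 11, 13, 15, 17} must be used), so t1 = 13.
Among the 5 still-open variables, 11 fits only t4 (and all 5 values in {7, 9, 11, 15, 17} must be used), so t4 = 11.

11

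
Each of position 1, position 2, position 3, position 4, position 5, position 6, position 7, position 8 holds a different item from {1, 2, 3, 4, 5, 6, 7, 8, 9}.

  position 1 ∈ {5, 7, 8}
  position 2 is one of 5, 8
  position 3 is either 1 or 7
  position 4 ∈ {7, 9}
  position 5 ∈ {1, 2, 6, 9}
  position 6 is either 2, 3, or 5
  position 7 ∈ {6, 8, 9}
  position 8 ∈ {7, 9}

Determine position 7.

The 8 variables together cover exactly {1, 2, 3, 5, 6, 7, 8, 9} — 8 values for 8 variables — and 3 appears only in position 6's list, so position 6 = 3.
The 7 still-open variables draw from only 7 values {1, 2, 5, 6, 7, 8, 9}, so each is used; only position 5 can be 2, hence position 5 = 2.
Among the 6 still-open variables, 1 fits only position 3 (and all 6 values in {1, 5, 6, 7, 8, 9} must be used), so position 3 = 1.
The 5 still-open variables together cover exactly {5, 6, 7, 8, 9} — 5 values for 5 variables — and 6 appears only in position 7's list, so position 7 = 6.

6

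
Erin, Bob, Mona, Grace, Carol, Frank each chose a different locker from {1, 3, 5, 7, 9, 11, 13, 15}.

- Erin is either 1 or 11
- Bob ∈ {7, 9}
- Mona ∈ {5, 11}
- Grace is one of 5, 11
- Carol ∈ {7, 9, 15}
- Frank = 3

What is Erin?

1

Frank has just one choice, so Frank = 3.
Mona and Grace share exactly the 2 values {5, 11}; by pigeonhole those values go to them, so strike 5, 11 from Erin.
So Erin = 1.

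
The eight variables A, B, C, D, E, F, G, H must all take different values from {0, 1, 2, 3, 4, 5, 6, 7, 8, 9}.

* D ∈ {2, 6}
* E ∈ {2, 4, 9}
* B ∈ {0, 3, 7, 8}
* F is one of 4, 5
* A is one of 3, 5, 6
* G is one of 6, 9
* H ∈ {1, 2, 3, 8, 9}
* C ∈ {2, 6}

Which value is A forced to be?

3

C and D between them cover only {2, 6} — a naked pair. Remove those values from A, E, G, H.
G's domain is down to {9}, so G = 9. So E, H can't be 9.
E has just one choice, so E = 4. So F can't be 4.
F has just one choice, so F = 5. Eliminate 5 elsewhere: A.
So A = 3.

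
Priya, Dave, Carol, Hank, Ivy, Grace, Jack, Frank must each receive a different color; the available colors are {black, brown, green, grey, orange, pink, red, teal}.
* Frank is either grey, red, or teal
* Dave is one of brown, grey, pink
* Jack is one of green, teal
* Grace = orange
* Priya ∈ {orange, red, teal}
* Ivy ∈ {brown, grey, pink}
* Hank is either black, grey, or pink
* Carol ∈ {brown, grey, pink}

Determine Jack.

green

Grace has just one choice, so Grace = orange. Strike orange from Priya.
The 7 still-open variables together cover exactly {black, brown, green, grey, pink, red, teal} — 7 values for 7 variables — and black appears only in Hank's list, so Hank = black.
The 6 still-open variables together cover exactly {brown, green, grey, pink, red, teal} — 6 values for 6 variables — and green appears only in Jack's list, so Jack = green.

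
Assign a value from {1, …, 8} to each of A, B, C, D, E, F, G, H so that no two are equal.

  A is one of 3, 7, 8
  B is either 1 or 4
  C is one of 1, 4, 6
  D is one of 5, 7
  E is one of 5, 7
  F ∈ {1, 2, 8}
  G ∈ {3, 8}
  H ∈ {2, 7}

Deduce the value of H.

2

The 8 variables together cover exactly {1, 2, 3, 4, 5, 6, 7, 8} — 8 values for 8 variables — and 6 appears only in C's list, so C = 6.
Among the 7 still-open variables, 4 fits only B (and all 7 values in {1, 2, 3, 4, 5, 7, 8} must be used), so B = 4.
The 6 still-open variables together cover exactly {1, 2, 3, 5, 7, 8} — 6 values for 6 variables — and 1 appears only in F's list, so F = 1.
The 5 still-open variables together cover exactly {2, 3, 5, 7, 8} — 5 values for 5 variables — and 2 appears only in H's list, so H = 2.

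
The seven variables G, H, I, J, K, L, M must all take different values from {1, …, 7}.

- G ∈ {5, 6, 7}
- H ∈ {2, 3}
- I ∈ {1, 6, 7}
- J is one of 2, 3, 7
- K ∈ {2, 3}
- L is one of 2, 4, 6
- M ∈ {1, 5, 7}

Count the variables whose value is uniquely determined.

The 7 variables draw from only 7 values {1, 2, 3, 4, 5, 6, 7}, so each is used; only L can be 4, hence L = 4.
H and K between them cover only {2, 3} — a naked pair. Remove those values from J.
J's domain is down to {7}, so J = 7. Eliminate 7 elsewhere: G, I, M.
Determined: J=7, L=4. The other variables each still have more than one consistent value. That makes 2.

2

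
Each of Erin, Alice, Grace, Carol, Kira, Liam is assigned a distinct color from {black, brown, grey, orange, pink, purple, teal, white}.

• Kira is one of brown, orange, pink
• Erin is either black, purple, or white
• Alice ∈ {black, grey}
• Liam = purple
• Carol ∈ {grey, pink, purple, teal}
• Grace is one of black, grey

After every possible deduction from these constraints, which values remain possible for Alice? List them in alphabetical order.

Liam's domain is down to {purple}, so Liam = purple. Eliminate purple elsewhere: Erin, Carol.
Alice and Grace share exactly the 2 values {black, grey}; by pigeonhole those values go to them, so strike black, grey from Erin, Carol.
Erin must be white (only option left).
No further eliminations apply; Alice can still be any of black, grey.

black, grey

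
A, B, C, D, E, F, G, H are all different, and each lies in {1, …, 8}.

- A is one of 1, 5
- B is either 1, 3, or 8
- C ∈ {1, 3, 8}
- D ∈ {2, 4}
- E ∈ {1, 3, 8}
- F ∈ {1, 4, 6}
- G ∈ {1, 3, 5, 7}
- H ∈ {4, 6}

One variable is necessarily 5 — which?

A

The 8 variables together cover exactly {1, 2, 3, 4, 5, 6, 7, 8} — 8 values for 8 variables — and 2 appears only in D's list, so D = 2.
The 7 still-open variables draw from only 7 values {1, 3, 4, 5, 6, 7, 8}, so each is used; only G can be 7, hence G = 7.
The 6 still-open variables draw from only 6 values {1, 3, 4, 5, 6, 8}, so each is used; only A can be 5, hence A = 5.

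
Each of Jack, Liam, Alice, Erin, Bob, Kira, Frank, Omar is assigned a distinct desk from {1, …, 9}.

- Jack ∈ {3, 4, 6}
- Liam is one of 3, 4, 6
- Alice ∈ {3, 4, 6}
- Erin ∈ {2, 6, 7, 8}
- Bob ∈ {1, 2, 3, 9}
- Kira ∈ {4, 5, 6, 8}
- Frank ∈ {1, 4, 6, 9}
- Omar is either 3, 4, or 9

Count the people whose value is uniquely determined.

3

Jack, Liam, Alice between them cover only {3, 4, 6} — a naked triple. Remove those values from Erin, Bob, Kira, Frank, Omar.
Omar must be 9 (only option left). So Bob, Frank can't be 9.
Frank's domain is down to {1}, so Frank = 1. Eliminate 1 elsewhere: Bob.
That leaves Bob = 2. Remove 2 from Erin.
Determined: Bob=2, Frank=1, Omar=9. The other people each still have more than one consistent value. That makes 3.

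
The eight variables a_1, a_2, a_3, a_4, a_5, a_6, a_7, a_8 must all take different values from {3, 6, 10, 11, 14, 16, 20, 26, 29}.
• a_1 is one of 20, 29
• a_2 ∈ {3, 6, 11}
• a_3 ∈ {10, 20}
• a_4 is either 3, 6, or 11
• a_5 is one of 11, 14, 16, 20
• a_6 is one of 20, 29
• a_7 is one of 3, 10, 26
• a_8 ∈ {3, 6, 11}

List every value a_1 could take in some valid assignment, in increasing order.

a_1 and a_6 between them cover only {20, 29} — a naked pair. Remove those values from a_3, a_5.
a_3 has just one choice, so a_3 = 10. Eliminate 10 elsewhere: a_7.
The 3 variables a_2, a_4, a_8 are confined to {3, 6, 11}, which locks those values in; drop them from a_5, a_7.
That leaves a_7 = 26.
No further eliminations apply; a_1 can still be any of 20, 29.

20, 29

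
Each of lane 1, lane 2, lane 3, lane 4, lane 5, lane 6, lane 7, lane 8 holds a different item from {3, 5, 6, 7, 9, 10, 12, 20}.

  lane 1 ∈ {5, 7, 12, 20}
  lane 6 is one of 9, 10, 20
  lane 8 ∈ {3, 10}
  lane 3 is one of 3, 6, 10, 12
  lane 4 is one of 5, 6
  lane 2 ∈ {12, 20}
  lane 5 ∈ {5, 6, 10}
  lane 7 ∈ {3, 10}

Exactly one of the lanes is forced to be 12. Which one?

The 8 variables together cover exactly {3, 5, 6, 7, 9, 10, 12, 20} — 8 values for 8 variables — and 7 appears only in lane 1's list, so lane 1 = 7.
The 7 still-open variables draw from only 7 values {3, 5, 6, 9, 10, 12, 20}, so each is used; only lane 6 can be 9, hence lane 6 = 9.
The 6 still-open variables draw from only 6 values {3, 5, 6, 10, 12, 20}, so each is used; only lane 2 can be 20, hence lane 2 = 20.
The 5 still-open variables together cover exactly {3, 5, 6, 10, 12} — 5 values for 5 variables — and 12 appears only in lane 3's list, so lane 3 = 12.

lane 3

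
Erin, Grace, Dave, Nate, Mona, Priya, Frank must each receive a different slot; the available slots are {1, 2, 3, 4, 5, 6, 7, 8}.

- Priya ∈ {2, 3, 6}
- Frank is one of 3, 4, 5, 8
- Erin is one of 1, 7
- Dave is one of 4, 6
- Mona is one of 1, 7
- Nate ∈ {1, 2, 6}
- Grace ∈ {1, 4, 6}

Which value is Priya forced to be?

3

Erin and Mona between them cover only {1, 7} — a naked pair. Remove those values from Grace, Nate.
Grace and Dave between them cover only {4, 6} — a naked pair. Remove those values from Nate, Priya, Frank.
That leaves Nate = 2. So Priya can't be 2.
So Priya = 3.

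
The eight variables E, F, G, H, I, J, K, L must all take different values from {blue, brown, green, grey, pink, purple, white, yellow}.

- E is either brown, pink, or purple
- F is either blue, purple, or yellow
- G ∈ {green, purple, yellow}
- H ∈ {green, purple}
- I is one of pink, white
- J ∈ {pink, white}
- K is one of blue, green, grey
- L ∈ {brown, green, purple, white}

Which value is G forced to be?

yellow

Among the 8 variables, grey fits only K (and all 8 values in {blue, brown, green, grey, pink, purple, white, yellow} must be used), so K = grey.
The 7 still-open variables together cover exactly {blue, brown, green, pink, purple, white, yellow} — 7 values for 7 variables — and blue appears only in F's list, so F = blue.
The 6 still-open variables draw from only 6 values {brown, green, pink, purple, white, yellow}, so each is used; only G can be yellow, hence G = yellow.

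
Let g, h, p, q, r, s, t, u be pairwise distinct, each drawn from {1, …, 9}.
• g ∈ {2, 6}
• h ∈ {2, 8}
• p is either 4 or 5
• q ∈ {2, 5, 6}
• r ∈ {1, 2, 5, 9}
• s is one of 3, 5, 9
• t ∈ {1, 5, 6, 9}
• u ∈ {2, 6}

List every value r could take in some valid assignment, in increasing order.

1, 9

The 8 variables draw from only 8 values {1, 2, 3, 4, 5, 6, 8, 9}, so each is used; only s can be 3, hence s = 3.
The 7 still-open variables draw from only 7 values {1, 2, 4, 5, 6, 8, 9}, so each is used; only p can be 4, hence p = 4.
The 6 still-open variables together cover exactly {1, 2, 5, 6, 8, 9} — 6 values for 6 variables — and 8 appears only in h's list, so h = 8.
g and u share exactly the 2 values {2, 6}; by pigeonhole those values go to them, so strike 2, 6 from q, r, t.
q must be 5 (only option left). Strike 5 from r, t.
No further eliminations apply; r can still be any of 1, 9.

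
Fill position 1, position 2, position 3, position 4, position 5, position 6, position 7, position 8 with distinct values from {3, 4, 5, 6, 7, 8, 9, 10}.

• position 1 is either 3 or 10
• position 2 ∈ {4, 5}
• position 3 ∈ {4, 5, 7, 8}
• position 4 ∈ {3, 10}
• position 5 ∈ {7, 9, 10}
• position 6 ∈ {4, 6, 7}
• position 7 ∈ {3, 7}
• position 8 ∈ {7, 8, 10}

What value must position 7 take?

7

The 8 variables together cover exactly {3, 4, 5, 6, 7, 8, 9, 10} — 8 values for 8 variables — and 6 appears only in position 6's list, so position 6 = 6.
Among the 7 still-open variables, 9 fits only position 5 (and all 7 values in {3, 4, 5, 7, 8, 9, 10} must be used), so position 5 = 9.
position 1 and position 4 between them cover only {3, 10} — a naked pair. Remove those values from position 7, position 8.
So position 7 = 7.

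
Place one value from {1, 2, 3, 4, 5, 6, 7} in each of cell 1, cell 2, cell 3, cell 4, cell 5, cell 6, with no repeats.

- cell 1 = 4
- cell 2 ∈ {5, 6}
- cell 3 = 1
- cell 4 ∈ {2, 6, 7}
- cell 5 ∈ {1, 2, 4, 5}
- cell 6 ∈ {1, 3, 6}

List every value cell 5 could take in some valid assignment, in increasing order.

2, 5

cell 1's domain is down to {4}, so cell 1 = 4. So cell 5 can't be 4.
That leaves cell 3 = 1. So cell 5, cell 6 can't be 1.
No further eliminations apply; cell 5 can still be any of 2, 5.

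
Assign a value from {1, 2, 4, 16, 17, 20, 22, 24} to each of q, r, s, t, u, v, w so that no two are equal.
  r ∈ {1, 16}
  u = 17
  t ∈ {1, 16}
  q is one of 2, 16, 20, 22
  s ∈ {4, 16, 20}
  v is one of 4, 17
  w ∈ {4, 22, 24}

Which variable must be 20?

u's domain is down to {17}, so u = 17. So v can't be 17.
That leaves v = 4. Strike 4 from s, w.
r and t between them cover only {1, 16} — a naked pair. Remove those values from q, s.
So 20 goes to s.

s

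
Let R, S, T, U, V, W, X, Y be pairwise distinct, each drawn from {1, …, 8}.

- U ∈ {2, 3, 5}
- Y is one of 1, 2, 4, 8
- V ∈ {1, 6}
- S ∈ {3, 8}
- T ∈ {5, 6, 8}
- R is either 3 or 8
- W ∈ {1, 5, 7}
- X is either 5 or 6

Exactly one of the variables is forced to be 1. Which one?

The 8 variables draw from only 8 values {1, 2, 3, 4, 5, 6, 7, 8}, so each is used; only Y can be 4, hence Y = 4.
Among the 7 still-open variables, 2 fits only U (and all 7 values in {1, 2, 3, 5, 6, 7, 8} must be used), so U = 2.
Among the 6 still-open variables, 7 fits only W (and all 6 values in {1, 3, 5, 6, 7, 8} must be used), so W = 7.
Among the 5 still-open variables, 1 fits only V (and all 5 values in {1, 3, 5, 6, 8} must be used), so V = 1.

V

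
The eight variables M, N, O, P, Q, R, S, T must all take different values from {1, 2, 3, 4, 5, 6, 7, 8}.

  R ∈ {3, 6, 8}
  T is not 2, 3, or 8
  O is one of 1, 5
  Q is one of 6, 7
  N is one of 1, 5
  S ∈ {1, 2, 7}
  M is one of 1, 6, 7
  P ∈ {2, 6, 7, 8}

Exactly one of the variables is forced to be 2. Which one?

S

Among the 8 variables, 3 fits only R (and all 8 values in {1, 2, 3, 4, 5, 6, 7, 8} must be used), so R = 3.
Among the 7 still-open variables, 4 fits only T (and all 7 values in {1, 2, 4, 5, 6, 7, 8} must be used), so T = 4.
The 6 still-open variables draw from only 6 values {1, 2, 5, 6, 7, 8}, so each is used; only P can be 8, hence P = 8.
The 5 still-open variables together cover exactly {1, 2, 5, 6, 7} — 5 values for 5 variables — and 2 appears only in S's list, so S = 2.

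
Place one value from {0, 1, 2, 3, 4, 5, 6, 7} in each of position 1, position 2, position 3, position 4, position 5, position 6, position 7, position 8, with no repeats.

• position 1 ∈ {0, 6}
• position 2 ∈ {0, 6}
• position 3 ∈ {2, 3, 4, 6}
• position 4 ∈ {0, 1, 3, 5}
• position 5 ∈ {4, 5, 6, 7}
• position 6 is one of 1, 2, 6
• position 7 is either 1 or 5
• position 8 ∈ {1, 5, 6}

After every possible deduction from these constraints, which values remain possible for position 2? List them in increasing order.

0, 6

The 8 variables draw from only 8 values {0, 1, 2, 3, 4, 5, 6, 7}, so each is used; only position 5 can be 7, hence position 5 = 7.
Among the 7 still-open variables, 4 fits only position 3 (and all 7 values in {0, 1, 2, 3, 4, 5, 6} must be used), so position 3 = 4.
The 6 still-open variables draw from only 6 values {0, 1, 2, 3, 5, 6}, so each is used; only position 6 can be 2, hence position 6 = 2.
The 5 still-open variables draw from only 5 values {0, 1, 3, 5, 6}, so each is used; only position 4 can be 3, hence position 4 = 3.
The 2 variables position 1 and position 2 are confined to {0, 6}, which locks those values in; drop them from position 8.
No further eliminations apply; position 2 can still be any of 0, 6.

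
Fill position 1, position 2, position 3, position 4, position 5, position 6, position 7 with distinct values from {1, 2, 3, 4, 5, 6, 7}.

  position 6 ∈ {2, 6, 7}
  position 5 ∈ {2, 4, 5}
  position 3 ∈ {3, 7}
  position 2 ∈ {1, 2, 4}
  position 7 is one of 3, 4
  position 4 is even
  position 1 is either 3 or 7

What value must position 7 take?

4

Among the 7 variables, 1 fits only position 2 (and all 7 values in {1, 2, 3, 4, 5, 6, 7} must be used), so position 2 = 1.
The 6 still-open variables together cover exactly {2, 3, 4, 5, 6, 7} — 6 values for 6 variables — and 5 appears only in position 5's list, so position 5 = 5.
position 1 and position 3 share exactly the 2 values {3, 7}; by pigeonhole those values go to them, so strike 3, 7 from position 6, position 7.
So position 7 = 4.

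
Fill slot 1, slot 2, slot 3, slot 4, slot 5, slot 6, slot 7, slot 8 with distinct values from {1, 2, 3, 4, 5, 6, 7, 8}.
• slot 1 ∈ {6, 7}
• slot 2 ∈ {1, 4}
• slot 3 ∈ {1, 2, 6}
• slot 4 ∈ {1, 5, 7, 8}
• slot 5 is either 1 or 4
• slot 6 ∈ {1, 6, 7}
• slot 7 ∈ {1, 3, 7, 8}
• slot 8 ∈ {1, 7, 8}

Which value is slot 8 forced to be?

Among the 8 variables, 2 fits only slot 3 (and all 8 values in {1, 2, 3, 4, 5, 6, 7, 8} must be used), so slot 3 = 2.
Among the 7 still-open variables, 3 fits only slot 7 (and all 7 values in {1, 3, 4, 5, 6, 7, 8} must be used), so slot 7 = 3.
Among the 6 still-open variables, 5 fits only slot 4 (and all 6 values in {1, 4, 5, 6, 7, 8} must be used), so slot 4 = 5.
Among the 5 still-open variables, 8 fits only slot 8 (and all 5 values in {1, 4, 6, 7, 8} must be used), so slot 8 = 8.

8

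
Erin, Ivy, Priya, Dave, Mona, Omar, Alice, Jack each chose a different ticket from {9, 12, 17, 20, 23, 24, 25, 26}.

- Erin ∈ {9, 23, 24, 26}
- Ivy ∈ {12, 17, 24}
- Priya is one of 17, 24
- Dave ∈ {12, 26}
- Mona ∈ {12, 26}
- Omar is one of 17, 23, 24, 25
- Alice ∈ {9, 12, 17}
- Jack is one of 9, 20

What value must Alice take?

9

The 8 variables draw from only 8 values {9, 12, 17, 20, 23, 24, 25, 26}, so each is used; only Jack can be 20, hence Jack = 20.
The 7 still-open variables together cover exactly {9, 12, 17, 23, 24, 25, 26} — 7 values for 7 variables — and 25 appears only in Omar's list, so Omar = 25.
The 6 still-open variables draw from only 6 values {9, 12, 17, 23, 24, 26}, so each is used; only Erin can be 23, hence Erin = 23.
The 5 still-open variables together cover exactly {9, 12, 17, 24, 26} — 5 values for 5 variables — and 9 appears only in Alice's list, so Alice = 9.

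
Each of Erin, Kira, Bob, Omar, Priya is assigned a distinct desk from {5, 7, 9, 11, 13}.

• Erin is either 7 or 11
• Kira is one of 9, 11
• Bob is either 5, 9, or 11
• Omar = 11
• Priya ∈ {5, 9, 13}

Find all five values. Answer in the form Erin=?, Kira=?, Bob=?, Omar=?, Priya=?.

Omar has just one choice, so Omar = 11. Eliminate 11 elsewhere: Erin, Kira, Bob.
Erin must be 7 (only option left).
Kira's domain is down to {9}, so Kira = 9. Strike 9 from Bob, Priya.
Bob has just one choice, so Bob = 5. Strike 5 from Priya.
Priya has just one choice, so Priya = 13.

Erin=7, Kira=9, Bob=5, Omar=11, Priya=13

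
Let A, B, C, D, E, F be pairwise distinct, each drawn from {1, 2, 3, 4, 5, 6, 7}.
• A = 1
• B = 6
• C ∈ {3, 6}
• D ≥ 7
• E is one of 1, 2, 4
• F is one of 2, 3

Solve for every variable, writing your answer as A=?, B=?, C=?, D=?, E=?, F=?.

A's domain is down to {1}, so A = 1. Eliminate 1 elsewhere: E.
B must be 6 (only option left). Remove 6 from C.
C has just one choice, so C = 3. Strike 3 from F.
That leaves D = 7.
F must be 2 (only option left). Strike 2 from E.
E must be 4 (only option left).

A=1, B=6, C=3, D=7, E=4, F=2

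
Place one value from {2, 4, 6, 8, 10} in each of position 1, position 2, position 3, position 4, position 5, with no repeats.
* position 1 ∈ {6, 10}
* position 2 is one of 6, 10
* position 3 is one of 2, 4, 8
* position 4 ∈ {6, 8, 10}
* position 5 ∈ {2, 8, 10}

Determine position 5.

2

Among the 5 variables, 4 fits only position 3 (and all 5 values in {2, 4, 6, 8, 10} must be used), so position 3 = 4.
The 4 still-open variables together cover exactly {2, 6, 8, 10} — 4 values for 4 variables — and 2 appears only in position 5's list, so position 5 = 2.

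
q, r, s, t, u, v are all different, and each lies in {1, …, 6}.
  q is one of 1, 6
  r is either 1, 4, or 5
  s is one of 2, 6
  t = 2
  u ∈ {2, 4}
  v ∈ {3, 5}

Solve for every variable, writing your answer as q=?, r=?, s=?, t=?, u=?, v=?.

q=1, r=5, s=6, t=2, u=4, v=3

t has just one choice, so t = 2. Eliminate 2 elsewhere: s, u.
That leaves u = 4. Remove 4 from r.
s has just one choice, so s = 6. Strike 6 from q.
q's domain is down to {1}, so q = 1. Strike 1 from r.
r has just one choice, so r = 5. So v can't be 5.
v must be 3 (only option left).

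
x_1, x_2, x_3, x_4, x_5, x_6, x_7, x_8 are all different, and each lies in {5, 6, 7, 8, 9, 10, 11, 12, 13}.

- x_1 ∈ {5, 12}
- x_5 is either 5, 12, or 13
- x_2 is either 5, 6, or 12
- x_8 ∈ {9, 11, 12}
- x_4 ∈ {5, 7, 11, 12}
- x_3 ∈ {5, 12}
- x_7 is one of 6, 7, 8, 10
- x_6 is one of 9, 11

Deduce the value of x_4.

7

x_1 and x_3 share exactly the 2 values {5, 12}; by pigeonhole those values go to them, so strike 5, 12 from x_2, x_4, x_5, x_8.
x_2 must be 6 (only option left). So x_7 can't be 6.
x_5 has just one choice, so x_5 = 13.
The 2 variables x_6 and x_8 are confined to {9, 11}, which locks those values in; drop them from x_4.
So x_4 = 7.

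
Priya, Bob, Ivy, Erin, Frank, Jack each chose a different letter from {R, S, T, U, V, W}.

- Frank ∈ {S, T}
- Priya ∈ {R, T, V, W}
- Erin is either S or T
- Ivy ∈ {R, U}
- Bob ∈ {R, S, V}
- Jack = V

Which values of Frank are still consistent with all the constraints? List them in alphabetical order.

Jack's domain is down to {V}, so Jack = V. Eliminate V elsewhere: Priya, Bob.
The 5 still-open variables together cover exactly {R, S, T, U, W} — 5 values for 5 variables — and U appears only in Ivy's list, so Ivy = U.
The 4 still-open variables together cover exactly {R, S, T, W} — 4 values for 4 variables — and W appears only in Priya's list, so Priya = W.
The 3 still-open variables draw from only 3 values {R, S, T}, so each is used; only Bob can be R, hence Bob = R.
No further eliminations apply; Frank can still be any of S, T.

S, T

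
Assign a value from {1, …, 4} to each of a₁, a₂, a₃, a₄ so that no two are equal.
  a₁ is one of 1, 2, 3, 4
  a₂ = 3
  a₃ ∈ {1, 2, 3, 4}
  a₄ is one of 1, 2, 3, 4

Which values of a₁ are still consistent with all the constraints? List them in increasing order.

a₂ must be 3 (only option left). Remove 3 from a₁, a₃, a₄.
No further eliminations apply; a₁ can still be any of 1, 2, 4.

1, 2, 4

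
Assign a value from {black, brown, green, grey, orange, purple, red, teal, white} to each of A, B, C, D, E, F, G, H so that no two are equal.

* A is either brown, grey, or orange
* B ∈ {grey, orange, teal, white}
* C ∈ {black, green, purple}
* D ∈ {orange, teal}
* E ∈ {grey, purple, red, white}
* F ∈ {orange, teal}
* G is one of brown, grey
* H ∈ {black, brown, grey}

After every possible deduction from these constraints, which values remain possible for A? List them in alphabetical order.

brown, grey

D and F share exactly the 2 values {orange, teal}; by pigeonhole those values go to them, so strike orange, teal from A, B.
A and G share exactly the 2 values {brown, grey}; by pigeonhole those values go to them, so strike brown, grey from B, E, H.
B's domain is down to {white}, so B = white. Eliminate white elsewhere: E.
That leaves H = black. Remove black from C.
No further eliminations apply; A can still be any of brown, grey.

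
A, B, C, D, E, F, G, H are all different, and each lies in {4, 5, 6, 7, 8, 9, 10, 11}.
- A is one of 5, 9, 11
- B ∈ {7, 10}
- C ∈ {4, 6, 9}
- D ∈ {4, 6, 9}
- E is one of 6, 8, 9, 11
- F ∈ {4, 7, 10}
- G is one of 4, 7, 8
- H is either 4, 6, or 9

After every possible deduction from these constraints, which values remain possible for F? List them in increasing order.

The 8 variables draw from only 8 values {4, 5, 6, 7, 8, 9, 10, 11}, so each is used; only A can be 5, hence A = 5.
The 7 still-open variables draw from only 7 values {4, 6, 7, 8, 9, 10, 11}, so each is used; only E can be 11, hence E = 11.
Among the 6 still-open variables, 8 fits only G (and all 6 values in {4, 6, 7, 8, 9, 10} must be used), so G = 8.
C, D, H share exactly the 3 values {4, 6, 9}; by pigeonhole those values go to them, so strike 4, 6, 9 from F.
No further eliminations apply; F can still be any of 7, 10.

7, 10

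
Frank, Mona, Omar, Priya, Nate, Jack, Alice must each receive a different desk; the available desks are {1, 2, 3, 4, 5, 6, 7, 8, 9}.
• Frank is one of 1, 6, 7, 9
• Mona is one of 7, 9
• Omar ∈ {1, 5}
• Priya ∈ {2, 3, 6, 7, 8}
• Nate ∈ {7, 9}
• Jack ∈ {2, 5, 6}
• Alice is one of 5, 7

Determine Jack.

2

The 2 variables Mona and Nate are confined to {7, 9}, which locks those values in; drop them from Frank, Priya, Alice.
Alice's domain is down to {5}, so Alice = 5. So Omar, Jack can't be 5.
Omar has just one choice, so Omar = 1. So Frank can't be 1.
Frank's domain is down to {6}, so Frank = 6. So Priya, Jack can't be 6.
So Jack = 2.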